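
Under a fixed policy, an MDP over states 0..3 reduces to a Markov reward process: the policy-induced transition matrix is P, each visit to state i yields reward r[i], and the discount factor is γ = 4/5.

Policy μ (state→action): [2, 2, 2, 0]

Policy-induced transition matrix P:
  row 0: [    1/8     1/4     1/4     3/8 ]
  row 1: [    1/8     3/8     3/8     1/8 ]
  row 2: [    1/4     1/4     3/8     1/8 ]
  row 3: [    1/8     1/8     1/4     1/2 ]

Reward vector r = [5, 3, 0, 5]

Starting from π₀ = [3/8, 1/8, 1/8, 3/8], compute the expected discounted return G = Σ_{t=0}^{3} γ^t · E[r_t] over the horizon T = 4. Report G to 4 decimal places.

G = 10.0501

t=0: π = [0.3750, 0.1250, 0.1250, 0.3750], E[r] = 4.1250, γ^t·E[r] = 4.125000, running G = 4.125000
t=1: π = [0.1406, 0.2188, 0.2813, 0.3594], E[r] = 3.1563, γ^t·E[r] = 2.525000, running G = 6.650000
t=2: π = [0.1602, 0.2324, 0.3125, 0.2949], E[r] = 2.9727, γ^t·E[r] = 1.902500, running G = 8.552500
t=3: π = [0.1641, 0.2422, 0.3181, 0.2756], E[r] = 2.9250, γ^t·E[r] = 1.497625, running G = 10.050125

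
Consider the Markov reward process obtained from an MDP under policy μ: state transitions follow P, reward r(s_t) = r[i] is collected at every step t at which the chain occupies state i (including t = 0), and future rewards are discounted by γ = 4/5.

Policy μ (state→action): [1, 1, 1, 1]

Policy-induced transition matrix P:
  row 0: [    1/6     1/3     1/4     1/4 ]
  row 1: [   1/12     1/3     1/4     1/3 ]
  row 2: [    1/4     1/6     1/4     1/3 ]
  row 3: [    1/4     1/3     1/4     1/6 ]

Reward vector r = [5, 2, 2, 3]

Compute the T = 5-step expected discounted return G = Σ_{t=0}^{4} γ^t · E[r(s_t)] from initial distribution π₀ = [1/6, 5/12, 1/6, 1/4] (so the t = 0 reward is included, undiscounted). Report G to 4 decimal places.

t=0: π = [0.1667, 0.4167, 0.1667, 0.2500], E[r] = 2.7500, γ^t·E[r] = 2.750000, running G = 2.750000
t=1: π = [0.1667, 0.3056, 0.2500, 0.2778], E[r] = 2.7778, γ^t·E[r] = 2.222222, running G = 4.972222
t=2: π = [0.1852, 0.2917, 0.2500, 0.2731], E[r] = 2.8287, γ^t·E[r] = 1.810370, running G = 6.782593
t=3: π = [0.1860, 0.2917, 0.2500, 0.2724], E[r] = 2.8302, γ^t·E[r] = 1.449086, running G = 8.231679
t=4: π = [0.1859, 0.2917, 0.2500, 0.2724], E[r] = 2.8301, γ^t·E[r] = 1.159216, running G = 9.390895

G = 9.3909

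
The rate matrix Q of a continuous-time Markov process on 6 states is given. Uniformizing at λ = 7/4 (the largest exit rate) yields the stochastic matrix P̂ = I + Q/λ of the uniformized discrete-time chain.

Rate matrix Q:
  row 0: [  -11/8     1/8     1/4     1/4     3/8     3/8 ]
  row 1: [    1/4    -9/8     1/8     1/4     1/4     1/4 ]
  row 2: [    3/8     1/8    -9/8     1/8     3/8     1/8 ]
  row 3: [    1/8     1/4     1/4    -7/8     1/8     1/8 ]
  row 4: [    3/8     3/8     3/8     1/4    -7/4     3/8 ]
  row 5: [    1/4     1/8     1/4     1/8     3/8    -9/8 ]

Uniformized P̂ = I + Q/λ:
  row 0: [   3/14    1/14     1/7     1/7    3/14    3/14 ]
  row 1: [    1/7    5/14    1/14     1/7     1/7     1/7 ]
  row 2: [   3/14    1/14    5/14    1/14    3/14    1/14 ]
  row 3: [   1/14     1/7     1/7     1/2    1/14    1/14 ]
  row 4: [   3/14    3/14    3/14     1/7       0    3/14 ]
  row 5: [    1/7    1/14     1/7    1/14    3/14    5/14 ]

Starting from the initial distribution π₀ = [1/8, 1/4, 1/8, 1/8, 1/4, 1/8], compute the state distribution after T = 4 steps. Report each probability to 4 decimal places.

t=0: π = [0.1250, 0.2500, 0.1250, 0.1250, 0.2500, 0.1250]
t=1: π = [0.1696, 0.1875, 0.1696, 0.1696, 0.1250, 0.1786]
t=2: π = [0.1639, 0.1550, 0.1747, 0.1786, 0.1499, 0.1779]
t=3: π = [0.1650, 0.1499, 0.1799, 0.1814, 0.1456, 0.1782]
t=4: π = [0.1649, 0.1480, 0.1811, 0.1821, 0.1465, 0.1774]

π = [0.1649, 0.1480, 0.1811, 0.1821, 0.1465, 0.1774]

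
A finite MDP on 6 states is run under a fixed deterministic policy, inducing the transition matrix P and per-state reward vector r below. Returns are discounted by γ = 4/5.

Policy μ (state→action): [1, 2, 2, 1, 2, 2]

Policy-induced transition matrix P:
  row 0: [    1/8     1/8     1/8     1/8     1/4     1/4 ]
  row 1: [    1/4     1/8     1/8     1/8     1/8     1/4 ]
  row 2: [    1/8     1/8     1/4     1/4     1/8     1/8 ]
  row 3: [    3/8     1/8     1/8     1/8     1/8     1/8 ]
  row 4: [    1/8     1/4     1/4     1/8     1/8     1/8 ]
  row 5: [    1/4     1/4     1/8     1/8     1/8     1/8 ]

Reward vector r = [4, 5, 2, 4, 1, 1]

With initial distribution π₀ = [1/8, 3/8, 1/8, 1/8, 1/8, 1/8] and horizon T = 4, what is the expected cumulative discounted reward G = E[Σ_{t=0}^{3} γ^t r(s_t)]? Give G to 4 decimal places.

t=0: π = [0.1250, 0.3750, 0.1250, 0.1250, 0.1250, 0.1250], E[r] = 3.3750, γ^t·E[r] = 3.375000, running G = 3.375000
t=1: π = [0.2188, 0.1563, 0.1563, 0.1406, 0.1406, 0.1875], E[r] = 2.8594, γ^t·E[r] = 2.287500, running G = 5.662500
t=2: π = [0.2031, 0.1660, 0.1621, 0.1445, 0.1523, 0.1719], E[r] = 2.8691, γ^t·E[r] = 1.836250, running G = 7.498750
t=3: π = [0.2034, 0.1655, 0.1643, 0.1453, 0.1504, 0.1711], E[r] = 2.8723, γ^t·E[r] = 1.470625, running G = 8.969375

G = 8.9694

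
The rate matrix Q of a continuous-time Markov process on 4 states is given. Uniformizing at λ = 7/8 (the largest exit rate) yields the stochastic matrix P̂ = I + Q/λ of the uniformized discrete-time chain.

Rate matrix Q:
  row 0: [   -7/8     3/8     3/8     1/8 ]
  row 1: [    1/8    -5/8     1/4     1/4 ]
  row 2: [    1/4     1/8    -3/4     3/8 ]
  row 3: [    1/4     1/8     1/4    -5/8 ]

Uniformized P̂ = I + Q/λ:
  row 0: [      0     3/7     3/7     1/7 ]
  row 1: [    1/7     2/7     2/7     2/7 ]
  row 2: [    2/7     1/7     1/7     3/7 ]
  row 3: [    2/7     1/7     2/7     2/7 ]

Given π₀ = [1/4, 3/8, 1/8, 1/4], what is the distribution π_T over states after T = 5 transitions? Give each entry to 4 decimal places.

π = [0.1964, 0.2322, 0.2746, 0.2968]

t=0: π = [0.2500, 0.3750, 0.1250, 0.2500]
t=1: π = [0.1607, 0.2679, 0.3036, 0.2679]
t=2: π = [0.2015, 0.2270, 0.2653, 0.3061]
t=3: π = [0.1957, 0.2329, 0.2766, 0.2948]
t=4: π = [0.1965, 0.2320, 0.2742, 0.2973]
t=5: π = [0.1964, 0.2322, 0.2746, 0.2968]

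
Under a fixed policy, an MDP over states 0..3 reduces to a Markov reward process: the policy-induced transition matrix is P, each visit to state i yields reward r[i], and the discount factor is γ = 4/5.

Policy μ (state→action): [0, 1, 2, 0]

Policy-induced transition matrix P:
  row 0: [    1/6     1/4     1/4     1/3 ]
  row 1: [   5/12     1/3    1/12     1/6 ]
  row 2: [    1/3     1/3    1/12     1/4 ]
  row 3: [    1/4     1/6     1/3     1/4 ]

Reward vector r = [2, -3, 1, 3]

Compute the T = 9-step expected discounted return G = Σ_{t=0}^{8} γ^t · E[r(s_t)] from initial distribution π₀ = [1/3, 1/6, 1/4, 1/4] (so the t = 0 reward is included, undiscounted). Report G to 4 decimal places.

G = 3.5835

t=0: π = [0.3333, 0.1667, 0.2500, 0.2500], E[r] = 1.1667, γ^t·E[r] = 1.166667, running G = 1.166667
t=1: π = [0.2708, 0.2639, 0.2014, 0.2639], E[r] = 0.7431, γ^t·E[r] = 0.594444, running G = 1.761111
t=2: π = [0.2882, 0.2668, 0.1944, 0.2506], E[r] = 0.7222, γ^t·E[r] = 0.462222, running G = 2.223333
t=3: π = [0.2867, 0.2676, 0.1940, 0.2518], E[r] = 0.7200, γ^t·E[r] = 0.368642, running G = 2.591975
t=4: π = [0.2869, 0.2675, 0.1941, 0.2516], E[r] = 0.7201, γ^t·E[r] = 0.294965, running G = 2.886940
t=5: π = [0.2868, 0.2675, 0.1940, 0.2516], E[r] = 0.7201, γ^t·E[r] = 0.235961, running G = 3.122901
t=6: π = [0.2868, 0.2675, 0.1940, 0.2516], E[r] = 0.7201, γ^t·E[r] = 0.188770, running G = 3.311671
t=7: π = [0.2868, 0.2675, 0.1940, 0.2516], E[r] = 0.7201, γ^t·E[r] = 0.151016, running G = 3.462686
t=8: π = [0.2868, 0.2675, 0.1940, 0.2516], E[r] = 0.7201, γ^t·E[r] = 0.120813, running G = 3.583499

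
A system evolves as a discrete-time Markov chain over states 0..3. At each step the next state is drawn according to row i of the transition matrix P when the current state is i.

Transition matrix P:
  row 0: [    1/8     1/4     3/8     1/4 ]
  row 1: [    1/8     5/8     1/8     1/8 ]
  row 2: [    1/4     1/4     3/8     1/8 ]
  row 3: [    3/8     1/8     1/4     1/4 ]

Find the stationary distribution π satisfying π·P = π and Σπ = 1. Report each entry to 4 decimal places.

Balance equations π_j = Σ_i π_i·P[i][j]:
  π_0 = 1/8·π_0 + 1/8·π_1 + 1/4·π_2 + 3/8·π_3
  π_1 = 1/4·π_0 + 5/8·π_1 + 1/4·π_2 + 1/8·π_3
  π_2 = 3/8·π_0 + 1/8·π_1 + 3/8·π_2 + 1/4·π_3
  normalize: π_0 + π_1 + π_2 + π_3 = 1
Solving the linear system gives exactly π = [62/309, 113/309, 27/103, 53/309].

π = [0.2006, 0.3657, 0.2621, 0.1715]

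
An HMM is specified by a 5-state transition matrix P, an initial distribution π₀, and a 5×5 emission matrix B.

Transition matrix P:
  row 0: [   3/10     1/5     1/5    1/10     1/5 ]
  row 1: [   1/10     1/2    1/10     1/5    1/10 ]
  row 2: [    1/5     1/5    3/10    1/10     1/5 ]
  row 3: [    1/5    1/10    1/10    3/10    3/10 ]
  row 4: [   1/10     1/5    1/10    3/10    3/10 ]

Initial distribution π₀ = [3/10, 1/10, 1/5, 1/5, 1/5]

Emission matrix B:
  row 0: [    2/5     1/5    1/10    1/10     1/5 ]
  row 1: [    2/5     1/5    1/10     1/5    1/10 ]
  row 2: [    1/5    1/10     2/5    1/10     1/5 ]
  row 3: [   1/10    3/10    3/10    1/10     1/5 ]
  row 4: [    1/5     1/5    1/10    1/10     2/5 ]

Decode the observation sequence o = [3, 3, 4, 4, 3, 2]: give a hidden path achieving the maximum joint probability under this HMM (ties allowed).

t=0: δ = [3.000e-02, 2.000e-02, 2.000e-02, 2.000e-02, 2.000e-02]  (obs o_0=3)
t=1: δ = [9.000e-04, 2.000e-03, 6.000e-04, 6.000e-04, 6.000e-04]  ψ = [0, 1, 0, 3, 0]  (obs o_1=3)
t=2: δ = [5.400e-05, 1.000e-04, 4.000e-05, 8.000e-05, 8.000e-05]  ψ = [0, 1, 1, 1, 1]  (obs o_2=4)
t=3: δ = [3.240e-06, 5.000e-06, 2.400e-06, 4.800e-06, 9.600e-06]  ψ = [0, 1, 2, 3, 3]  (obs o_3=4)
t=4: δ = [9.720e-08, 5.000e-07, 9.600e-08, 2.880e-07, 2.880e-07]  ψ = [0, 1, 4, 4, 4]  (obs o_4=3)
t=5: δ = [5.760e-09, 2.500e-08, 2.000e-08, 3.000e-08, 8.640e-09]  ψ = [3, 1, 1, 1, 3]  (obs o_5=2)
backtrack: best end state = 3; path = [1, 1, 1, 1, 1, 3]

path = [1, 1, 1, 1, 1, 3]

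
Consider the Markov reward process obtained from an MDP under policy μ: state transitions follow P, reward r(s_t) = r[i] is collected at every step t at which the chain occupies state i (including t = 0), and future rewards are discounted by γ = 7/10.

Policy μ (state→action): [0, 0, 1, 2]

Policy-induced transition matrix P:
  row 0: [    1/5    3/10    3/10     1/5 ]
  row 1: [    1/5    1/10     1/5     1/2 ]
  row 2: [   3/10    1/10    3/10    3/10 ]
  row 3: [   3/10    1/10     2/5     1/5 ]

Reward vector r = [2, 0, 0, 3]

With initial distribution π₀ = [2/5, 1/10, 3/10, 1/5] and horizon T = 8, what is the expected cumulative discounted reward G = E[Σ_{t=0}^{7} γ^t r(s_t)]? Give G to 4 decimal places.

t=0: π = [0.4000, 0.1000, 0.3000, 0.2000], E[r] = 1.4000, γ^t·E[r] = 1.400000, running G = 1.400000
t=1: π = [0.2500, 0.1800, 0.3100, 0.2600], E[r] = 1.2800, γ^t·E[r] = 0.896000, running G = 2.296000
t=2: π = [0.2570, 0.1500, 0.3080, 0.2850], E[r] = 1.3690, γ^t·E[r] = 0.670810, running G = 2.966810
t=3: π = [0.2593, 0.1514, 0.3135, 0.2758], E[r] = 1.3460, γ^t·E[r] = 0.461678, running G = 3.428488
t=4: π = [0.2589, 0.1519, 0.3124, 0.2768], E[r] = 1.3482, γ^t·E[r] = 0.323696, running G = 3.752184
t=5: π = [0.2589, 0.1518, 0.3125, 0.2768], E[r] = 1.3482, γ^t·E[r] = 0.226600, running G = 3.978784
t=6: π = [0.2589, 0.1518, 0.3125, 0.2768], E[r] = 1.3482, γ^t·E[r] = 0.158616, running G = 4.137400
t=7: π = [0.2589, 0.1518, 0.3125, 0.2768], E[r] = 1.3482, γ^t·E[r] = 0.111031, running G = 4.248431

G = 4.2484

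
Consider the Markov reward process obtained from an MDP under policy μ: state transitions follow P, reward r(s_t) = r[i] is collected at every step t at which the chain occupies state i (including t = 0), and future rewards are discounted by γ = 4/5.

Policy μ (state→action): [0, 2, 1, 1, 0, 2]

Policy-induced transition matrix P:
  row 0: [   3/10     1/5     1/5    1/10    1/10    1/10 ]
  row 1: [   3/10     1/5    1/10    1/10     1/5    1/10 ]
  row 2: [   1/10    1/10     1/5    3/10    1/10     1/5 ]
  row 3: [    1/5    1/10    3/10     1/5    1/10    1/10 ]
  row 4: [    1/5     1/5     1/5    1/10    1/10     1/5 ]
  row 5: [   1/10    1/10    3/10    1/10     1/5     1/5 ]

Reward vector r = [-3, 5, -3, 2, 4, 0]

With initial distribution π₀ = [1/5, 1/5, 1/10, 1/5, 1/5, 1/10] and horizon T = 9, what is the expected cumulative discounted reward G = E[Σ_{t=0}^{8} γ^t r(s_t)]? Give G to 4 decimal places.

t=0: π = [0.2000, 0.2000, 0.1000, 0.2000, 0.2000, 0.1000], E[r] = 1.3000, γ^t·E[r] = 1.300000, running G = 1.300000
t=1: π = [0.2200, 0.1600, 0.2100, 0.1400, 0.1300, 0.1400], E[r] = 0.3100, γ^t·E[r] = 0.248000, running G = 1.548000
t=2: π = [0.2030, 0.1510, 0.2120, 0.1560, 0.1300, 0.1480], E[r] = 0.3420, γ^t·E[r] = 0.218880, running G = 1.766880
t=3: π = [0.1994, 0.1484, 0.2153, 0.1580, 0.1299, 0.1490], E[r] = 0.3335, γ^t·E[r] = 0.170752, running G = 1.937632
t=4: π = [0.1984, 0.1478, 0.2159, 0.1589, 0.1297, 0.1494], E[r] = 0.3329, γ^t·E[r] = 0.136356, running G = 2.073988
t=5: π = [0.1981, 0.1476, 0.2161, 0.1591, 0.1297, 0.1495], E[r] = 0.3325, γ^t·E[r] = 0.108959, running G = 2.182947
t=6: π = [0.1980, 0.1475, 0.2161, 0.1591, 0.1297, 0.1495], E[r] = 0.3324, γ^t·E[r] = 0.087146, running G = 2.270093
t=7: π = [0.1980, 0.1475, 0.2161, 0.1591, 0.1297, 0.1495], E[r] = 0.3324, γ^t·E[r] = 0.069711, running G = 2.339804
t=8: π = [0.1980, 0.1475, 0.2161, 0.1591, 0.1297, 0.1495], E[r] = 0.3324, γ^t·E[r] = 0.055768, running G = 2.395572

G = 2.3956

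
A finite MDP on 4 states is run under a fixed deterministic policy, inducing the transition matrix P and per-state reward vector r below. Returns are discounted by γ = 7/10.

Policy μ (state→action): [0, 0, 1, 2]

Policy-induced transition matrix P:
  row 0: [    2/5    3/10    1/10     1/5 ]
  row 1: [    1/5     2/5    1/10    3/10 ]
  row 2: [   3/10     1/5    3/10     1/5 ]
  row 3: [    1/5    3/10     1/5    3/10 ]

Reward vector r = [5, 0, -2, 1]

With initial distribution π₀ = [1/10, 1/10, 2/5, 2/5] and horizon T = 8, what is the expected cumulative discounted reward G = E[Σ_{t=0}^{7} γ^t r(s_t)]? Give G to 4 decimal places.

G = 2.7367

t=0: π = [0.1000, 0.1000, 0.4000, 0.4000], E[r] = 0.1000, γ^t·E[r] = 0.100000, running G = 0.100000
t=1: π = [0.2600, 0.2700, 0.2200, 0.2500], E[r] = 1.1100, γ^t·E[r] = 0.777000, running G = 0.877000
t=2: π = [0.2740, 0.3050, 0.1690, 0.2520], E[r] = 1.2840, γ^t·E[r] = 0.629160, running G = 1.506160
t=3: π = [0.2717, 0.3136, 0.1590, 0.2557], E[r] = 1.2962, γ^t·E[r] = 0.444597, running G = 1.950757
t=4: π = [0.2702, 0.3155, 0.1574, 0.2569], E[r] = 1.2934, γ^t·E[r] = 0.310543, running G = 2.261300
t=5: π = [0.2698, 0.3158, 0.1572, 0.2572], E[r] = 1.2918, γ^t·E[r] = 0.217118, running G = 2.478417
t=6: π = [0.2697, 0.3159, 0.1572, 0.2573], E[r] = 1.2914, γ^t·E[r] = 0.151927, running G = 2.630344
t=7: π = [0.2697, 0.3159, 0.1572, 0.2573], E[r] = 1.2912, γ^t·E[r] = 0.106340, running G = 2.736684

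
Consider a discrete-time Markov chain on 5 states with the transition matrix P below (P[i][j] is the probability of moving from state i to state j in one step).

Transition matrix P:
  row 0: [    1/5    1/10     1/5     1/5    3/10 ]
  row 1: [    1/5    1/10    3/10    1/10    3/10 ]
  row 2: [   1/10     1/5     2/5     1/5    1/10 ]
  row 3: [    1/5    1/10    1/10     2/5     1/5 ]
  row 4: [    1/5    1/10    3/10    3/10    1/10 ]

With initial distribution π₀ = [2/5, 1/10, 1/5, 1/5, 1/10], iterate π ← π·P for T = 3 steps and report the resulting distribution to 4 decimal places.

π = [0.1742, 0.1258, 0.2566, 0.2576, 0.1858]

t=0: π = [0.4000, 0.1000, 0.2000, 0.2000, 0.1000]
t=1: π = [0.1800, 0.1200, 0.2400, 0.2400, 0.2200]
t=2: π = [0.1760, 0.1240, 0.2580, 0.2580, 0.1840]
t=3: π = [0.1742, 0.1258, 0.2566, 0.2576, 0.1858]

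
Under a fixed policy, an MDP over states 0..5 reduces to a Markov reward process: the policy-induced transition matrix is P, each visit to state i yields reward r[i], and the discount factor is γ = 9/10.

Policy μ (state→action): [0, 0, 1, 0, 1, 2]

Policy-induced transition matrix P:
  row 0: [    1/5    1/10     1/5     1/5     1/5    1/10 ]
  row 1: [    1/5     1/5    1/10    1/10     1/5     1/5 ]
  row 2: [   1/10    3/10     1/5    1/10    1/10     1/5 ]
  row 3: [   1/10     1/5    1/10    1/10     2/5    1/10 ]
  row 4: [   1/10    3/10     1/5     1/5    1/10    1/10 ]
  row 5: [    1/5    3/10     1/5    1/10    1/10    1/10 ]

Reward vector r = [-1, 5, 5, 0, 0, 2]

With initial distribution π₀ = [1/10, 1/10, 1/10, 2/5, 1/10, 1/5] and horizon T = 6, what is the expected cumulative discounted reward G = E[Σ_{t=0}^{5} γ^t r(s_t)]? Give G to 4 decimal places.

t=0: π = [0.1000, 0.1000, 0.1000, 0.4000, 0.1000, 0.2000], E[r] = 1.3000, γ^t·E[r] = 1.300000, running G = 1.300000
t=1: π = [0.1400, 0.2300, 0.1500, 0.1200, 0.2400, 0.1200], E[r] = 2.0000, γ^t·E[r] = 1.800000, running G = 3.100000
t=2: π = [0.1490, 0.2370, 0.1650, 0.1380, 0.1730, 0.1380], E[r] = 2.1370, γ^t·E[r] = 1.730970, running G = 4.830970
t=3: π = [0.1524, 0.2327, 0.1625, 0.1322, 0.1800, 0.1402], E[r] = 2.1040, γ^t·E[r] = 1.533816, running G = 6.364786
t=4: π = [0.1525, 0.2330, 0.1635, 0.1332, 0.1782, 0.1395], E[r] = 2.1092, γ^t·E[r] = 1.383853, running G = 7.748639
t=5: π = [0.1525, 0.2329, 0.1634, 0.1331, 0.1785, 0.1397], E[r] = 2.1080, γ^t·E[r] = 1.244753, running G = 8.993392

G = 8.9934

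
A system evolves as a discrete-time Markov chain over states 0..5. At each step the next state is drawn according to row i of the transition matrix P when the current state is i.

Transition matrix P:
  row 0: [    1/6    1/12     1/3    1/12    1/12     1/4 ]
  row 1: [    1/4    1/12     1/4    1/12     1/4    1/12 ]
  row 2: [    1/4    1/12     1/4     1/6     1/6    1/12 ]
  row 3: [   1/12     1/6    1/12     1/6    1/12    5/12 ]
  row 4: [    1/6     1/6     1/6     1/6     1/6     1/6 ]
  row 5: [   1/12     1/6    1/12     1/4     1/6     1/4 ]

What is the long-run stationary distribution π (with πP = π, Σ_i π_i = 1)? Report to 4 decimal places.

Balance equations π_j = Σ_i π_i·P[i][j]:
  π_0 = 1/6·π_0 + 1/4·π_1 + 1/4·π_2 + 1/12·π_3 + 1/6·π_4 + 1/12·π_5
  π_1 = 1/12·π_0 + 1/12·π_1 + 1/12·π_2 + 1/6·π_3 + 1/6·π_4 + 1/6·π_5
  π_2 = 1/3·π_0 + 1/4·π_1 + 1/4·π_2 + 1/12·π_3 + 1/6·π_4 + 1/12·π_5
  π_3 = 1/12·π_0 + 1/12·π_1 + 1/6·π_2 + 1/6·π_3 + 1/6·π_4 + 1/4·π_5
  π_4 = 1/12·π_0 + 1/4·π_1 + 1/6·π_2 + 1/12·π_3 + 1/6·π_4 + 1/6·π_5
  normalize: π_0 + π_1 + π_2 + π_3 + π_4 + π_5 = 1
Solving the linear system gives exactly π = [342/2111, 3481/27443, 399/2111, 4397/27443, 4127/27443, 5805/27443].

π = [0.1620, 0.1268, 0.1890, 0.1602, 0.1504, 0.2115]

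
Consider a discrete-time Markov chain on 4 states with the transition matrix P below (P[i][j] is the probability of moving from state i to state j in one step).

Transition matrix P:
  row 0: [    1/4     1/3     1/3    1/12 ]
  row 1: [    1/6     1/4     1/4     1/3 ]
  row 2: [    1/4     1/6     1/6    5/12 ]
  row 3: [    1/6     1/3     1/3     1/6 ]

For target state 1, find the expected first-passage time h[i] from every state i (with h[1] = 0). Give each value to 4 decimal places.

h = [3.5000, 0.0000, 4.0000, 3.5000]

First-step conditioning: h[1] = 0; for i ≠ 1, h[i] = 1 + Σ_k P[i][k]·h[k].
  h[0] = 1 + 1/4·h[0] + 1/3·h[2] + 1/12·h[3]
  h[2] = 1 + 1/4·h[0] + 1/6·h[2] + 5/12·h[3]
  h[3] = 1 + 1/6·h[0] + 1/3·h[2] + 1/6·h[3]
Solving the 3×3 linear system over states ≠ 1 gives exactly h = [7/2, 0, 4, 7/2] (h[1] = 0 is the target).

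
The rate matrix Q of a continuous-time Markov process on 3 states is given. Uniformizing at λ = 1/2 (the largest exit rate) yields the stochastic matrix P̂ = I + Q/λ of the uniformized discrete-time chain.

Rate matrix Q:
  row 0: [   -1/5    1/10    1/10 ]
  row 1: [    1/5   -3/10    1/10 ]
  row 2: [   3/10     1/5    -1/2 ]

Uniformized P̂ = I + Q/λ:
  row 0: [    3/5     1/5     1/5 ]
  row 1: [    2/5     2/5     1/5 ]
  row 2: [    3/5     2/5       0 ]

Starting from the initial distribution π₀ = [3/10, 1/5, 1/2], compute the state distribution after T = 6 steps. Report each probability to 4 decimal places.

t=0: π = [0.3000, 0.2000, 0.5000]
t=1: π = [0.5600, 0.3400, 0.1000]
t=2: π = [0.5320, 0.2880, 0.1800]
t=3: π = [0.5424, 0.2936, 0.1640]
t=4: π = [0.5413, 0.2915, 0.1672]
t=5: π = [0.5417, 0.2917, 0.1666]
t=6: π = [0.5417, 0.2917, 0.1667]

π = [0.5417, 0.2917, 0.1667]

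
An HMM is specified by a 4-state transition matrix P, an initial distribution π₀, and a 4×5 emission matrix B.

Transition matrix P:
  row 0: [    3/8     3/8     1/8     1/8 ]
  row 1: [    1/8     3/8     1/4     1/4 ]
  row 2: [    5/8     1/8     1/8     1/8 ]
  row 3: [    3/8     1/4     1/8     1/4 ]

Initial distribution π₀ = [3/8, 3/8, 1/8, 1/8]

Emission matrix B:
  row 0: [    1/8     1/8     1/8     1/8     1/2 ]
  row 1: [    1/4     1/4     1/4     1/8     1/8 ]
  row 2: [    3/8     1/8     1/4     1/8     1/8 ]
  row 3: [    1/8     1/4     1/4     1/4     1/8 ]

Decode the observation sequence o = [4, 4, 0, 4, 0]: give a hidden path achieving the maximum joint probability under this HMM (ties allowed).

t=0: δ = [1.875e-01, 4.688e-02, 1.562e-02, 1.562e-02]  (obs o_0=4)
t=1: δ = [3.516e-02, 8.789e-03, 2.930e-03, 2.930e-03]  ψ = [0, 0, 0, 0]  (obs o_1=4)
t=2: δ = [1.648e-03, 3.296e-03, 1.648e-03, 5.493e-04]  ψ = [0, 0, 0, 0]  (obs o_2=0)
t=3: δ = [5.150e-04, 1.545e-04, 1.030e-04, 1.030e-04]  ψ = [2, 1, 1, 1]  (obs o_3=4)
t=4: δ = [2.414e-05, 4.828e-05, 2.414e-05, 8.047e-06]  ψ = [0, 0, 0, 0]  (obs o_4=0)
backtrack: best end state = 1; path = [0, 0, 2, 0, 1]

path = [0, 0, 2, 0, 1]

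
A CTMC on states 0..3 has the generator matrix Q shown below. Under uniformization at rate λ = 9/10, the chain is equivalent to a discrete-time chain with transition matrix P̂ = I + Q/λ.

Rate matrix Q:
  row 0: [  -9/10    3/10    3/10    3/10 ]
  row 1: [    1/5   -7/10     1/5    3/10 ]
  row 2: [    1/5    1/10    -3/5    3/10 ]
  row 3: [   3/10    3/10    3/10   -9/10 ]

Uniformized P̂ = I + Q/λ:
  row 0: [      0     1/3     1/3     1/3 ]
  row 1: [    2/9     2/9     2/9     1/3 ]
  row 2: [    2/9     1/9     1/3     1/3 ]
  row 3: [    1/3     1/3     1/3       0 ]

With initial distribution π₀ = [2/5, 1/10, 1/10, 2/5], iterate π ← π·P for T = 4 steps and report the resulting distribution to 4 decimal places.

π = [0.2035, 0.2381, 0.3065, 0.2519]

t=0: π = [0.4000, 0.1000, 0.1000, 0.4000]
t=1: π = [0.1778, 0.3000, 0.3222, 0.2000]
t=2: π = [0.2049, 0.2284, 0.3000, 0.2667]
t=3: π = [0.2063, 0.2413, 0.3080, 0.2444]
t=4: π = [0.2035, 0.2381, 0.3065, 0.2519]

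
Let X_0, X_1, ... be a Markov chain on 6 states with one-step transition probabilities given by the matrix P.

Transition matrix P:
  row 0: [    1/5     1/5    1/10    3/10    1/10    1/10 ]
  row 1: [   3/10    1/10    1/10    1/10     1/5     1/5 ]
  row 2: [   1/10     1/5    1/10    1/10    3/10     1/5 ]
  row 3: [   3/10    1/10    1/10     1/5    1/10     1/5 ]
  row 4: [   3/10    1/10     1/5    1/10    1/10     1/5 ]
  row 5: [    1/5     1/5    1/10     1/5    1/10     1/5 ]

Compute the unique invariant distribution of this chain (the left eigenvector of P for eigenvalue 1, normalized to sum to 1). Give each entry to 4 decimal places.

Balance equations π_j = Σ_i π_i·P[i][j]:
  π_0 = 1/5·π_0 + 3/10·π_1 + 1/10·π_2 + 3/10·π_3 + 3/10·π_4 + 1/5·π_5
  π_1 = 1/5·π_0 + 1/10·π_1 + 1/5·π_2 + 1/10·π_3 + 1/10·π_4 + 1/5·π_5
  π_2 = 1/10·π_0 + 1/10·π_1 + 1/10·π_2 + 1/10·π_3 + 1/5·π_4 + 1/10·π_5
  π_3 = 3/10·π_0 + 1/10·π_1 + 1/10·π_2 + 1/5·π_3 + 1/10·π_4 + 1/5·π_5
  π_4 = 1/10·π_0 + 1/5·π_1 + 3/10·π_2 + 1/10·π_3 + 1/10·π_4 + 1/10·π_5
  normalize: π_0 + π_1 + π_2 + π_3 + π_4 + π_5 = 1
Solving the linear system gives exactly π = [25188/106729, 2327/15247, 12146/106729, 19548/106729, 14731/106729, 18827/106729].

π = [0.2360, 0.1526, 0.1138, 0.1832, 0.1380, 0.1764]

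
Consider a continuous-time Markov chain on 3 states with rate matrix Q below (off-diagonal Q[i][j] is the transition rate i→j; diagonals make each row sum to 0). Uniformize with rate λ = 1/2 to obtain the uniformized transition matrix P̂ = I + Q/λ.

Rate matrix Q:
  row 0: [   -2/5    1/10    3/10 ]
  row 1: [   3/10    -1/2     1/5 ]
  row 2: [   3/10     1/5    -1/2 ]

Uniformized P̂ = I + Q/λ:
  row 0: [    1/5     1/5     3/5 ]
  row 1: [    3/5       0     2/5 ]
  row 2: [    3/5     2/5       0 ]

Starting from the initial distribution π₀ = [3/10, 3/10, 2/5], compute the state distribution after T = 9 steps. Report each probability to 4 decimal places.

π = [0.4286, 0.2246, 0.3468]

t=0: π = [0.3000, 0.3000, 0.4000]
t=1: π = [0.4800, 0.2200, 0.3000]
t=2: π = [0.4080, 0.2160, 0.3760]
t=3: π = [0.4368, 0.2320, 0.3312]
t=4: π = [0.4253, 0.2198, 0.3549]
t=5: π = [0.4299, 0.2270, 0.3431]
t=6: π = [0.4280, 0.2232, 0.3487]
t=7: π = [0.4288, 0.2251, 0.3461]
t=8: π = [0.4285, 0.2242, 0.3473]
t=9: π = [0.4286, 0.2246, 0.3468]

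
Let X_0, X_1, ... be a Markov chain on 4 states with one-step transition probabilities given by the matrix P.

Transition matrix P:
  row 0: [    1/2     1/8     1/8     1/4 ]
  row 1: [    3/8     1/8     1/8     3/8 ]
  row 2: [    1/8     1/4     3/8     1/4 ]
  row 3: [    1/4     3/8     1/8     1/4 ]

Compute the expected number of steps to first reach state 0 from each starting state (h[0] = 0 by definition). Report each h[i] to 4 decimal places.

h = [0.0000, 3.4016, 4.4724, 3.7795]

First-step conditioning: h[0] = 0; for i ≠ 0, h[i] = 1 + Σ_k P[i][k]·h[k].
  h[1] = 1 + 1/8·h[1] + 1/8·h[2] + 3/8·h[3]
  h[2] = 1 + 1/4·h[1] + 3/8·h[2] + 1/4·h[3]
  h[3] = 1 + 3/8·h[1] + 1/8·h[2] + 1/4·h[3]
Solving the 3×3 linear system over states ≠ 0 gives exactly h = [0, 432/127, 568/127, 480/127] (h[0] = 0 is the target).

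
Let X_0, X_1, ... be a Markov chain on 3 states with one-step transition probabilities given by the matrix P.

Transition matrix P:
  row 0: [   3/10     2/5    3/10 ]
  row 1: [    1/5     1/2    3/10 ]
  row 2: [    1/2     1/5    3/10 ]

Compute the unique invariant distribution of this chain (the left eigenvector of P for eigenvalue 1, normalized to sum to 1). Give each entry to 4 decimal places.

π = [0.3222, 0.3778, 0.3000]

Balance equations π_j = Σ_i π_i·P[i][j]:
  π_0 = 3/10·π_0 + 1/5·π_1 + 1/2·π_2
  π_1 = 2/5·π_0 + 1/2·π_1 + 1/5·π_2
  normalize: π_0 + π_1 + π_2 = 1
Solving the linear system gives exactly π = [29/90, 17/45, 3/10].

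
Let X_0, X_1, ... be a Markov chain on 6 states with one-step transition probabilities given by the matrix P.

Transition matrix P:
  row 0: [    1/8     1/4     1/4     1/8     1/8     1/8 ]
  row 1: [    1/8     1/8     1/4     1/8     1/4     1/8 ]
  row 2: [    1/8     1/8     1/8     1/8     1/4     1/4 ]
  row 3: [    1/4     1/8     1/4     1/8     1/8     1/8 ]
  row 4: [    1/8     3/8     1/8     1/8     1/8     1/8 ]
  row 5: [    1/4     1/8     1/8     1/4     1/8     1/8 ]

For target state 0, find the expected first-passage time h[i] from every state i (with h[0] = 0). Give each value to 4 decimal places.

First-step conditioning: h[0] = 0; for i ≠ 0, h[i] = 1 + Σ_k P[i][k]·h[k].
  h[1] = 1 + 1/8·h[1] + 1/4·h[2] + 1/8·h[3] + 1/4·h[4] + 1/8·h[5]
  h[2] = 1 + 1/8·h[1] + 1/8·h[2] + 1/8·h[3] + 1/4·h[4] + 1/4·h[5]
  h[3] = 1 + 1/8·h[1] + 1/4·h[2] + 1/8·h[3] + 1/8·h[4] + 1/8·h[5]
  h[4] = 1 + 3/8·h[1] + 1/8·h[2] + 1/8·h[3] + 1/8·h[4] + 1/8·h[5]
  h[5] = 1 + 1/8·h[1] + 1/8·h[2] + 1/4·h[3] + 1/8·h[4] + 1/8·h[5]
Solving the 5×5 linear system over states ≠ 0 gives exactly h = [0, 4664/753, 4592/753, 1360/251, 4672/753, 16/3] (h[0] = 0 is the target).

h = [0.0000, 6.1939, 6.0983, 5.4183, 6.2045, 5.3333]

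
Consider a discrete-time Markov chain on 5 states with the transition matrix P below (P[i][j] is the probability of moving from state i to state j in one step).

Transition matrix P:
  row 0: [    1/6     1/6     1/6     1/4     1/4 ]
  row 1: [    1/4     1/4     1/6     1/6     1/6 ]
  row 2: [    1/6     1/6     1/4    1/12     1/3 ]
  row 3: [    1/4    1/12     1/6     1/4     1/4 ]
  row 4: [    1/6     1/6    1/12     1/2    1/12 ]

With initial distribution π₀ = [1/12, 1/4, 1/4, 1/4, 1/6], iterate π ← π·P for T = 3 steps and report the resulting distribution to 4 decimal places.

π = [0.2020, 0.1582, 0.1624, 0.2628, 0.2145]

t=0: π = [0.0833, 0.2500, 0.2500, 0.2500, 0.1667]
t=1: π = [0.2083, 0.1667, 0.1736, 0.2292, 0.2222]
t=2: π = [0.1997, 0.1615, 0.1626, 0.2627, 0.2135]
t=3: π = [0.2020, 0.1582, 0.1624, 0.2628, 0.2145]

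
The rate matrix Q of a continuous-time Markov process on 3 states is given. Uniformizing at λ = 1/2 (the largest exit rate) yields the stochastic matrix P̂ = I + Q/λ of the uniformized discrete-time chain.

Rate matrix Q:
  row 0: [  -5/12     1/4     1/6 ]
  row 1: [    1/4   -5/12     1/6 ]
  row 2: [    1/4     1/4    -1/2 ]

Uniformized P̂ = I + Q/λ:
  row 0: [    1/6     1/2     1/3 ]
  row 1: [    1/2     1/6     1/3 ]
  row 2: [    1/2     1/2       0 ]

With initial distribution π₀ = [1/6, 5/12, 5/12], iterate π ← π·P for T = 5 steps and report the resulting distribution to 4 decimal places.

t=0: π = [0.1667, 0.4167, 0.4167]
t=1: π = [0.4444, 0.3611, 0.1944]
t=2: π = [0.3519, 0.3796, 0.2685]
t=3: π = [0.3827, 0.3735, 0.2438]
t=4: π = [0.3724, 0.3755, 0.2521]
t=5: π = [0.3759, 0.3748, 0.2493]

π = [0.3759, 0.3748, 0.2493]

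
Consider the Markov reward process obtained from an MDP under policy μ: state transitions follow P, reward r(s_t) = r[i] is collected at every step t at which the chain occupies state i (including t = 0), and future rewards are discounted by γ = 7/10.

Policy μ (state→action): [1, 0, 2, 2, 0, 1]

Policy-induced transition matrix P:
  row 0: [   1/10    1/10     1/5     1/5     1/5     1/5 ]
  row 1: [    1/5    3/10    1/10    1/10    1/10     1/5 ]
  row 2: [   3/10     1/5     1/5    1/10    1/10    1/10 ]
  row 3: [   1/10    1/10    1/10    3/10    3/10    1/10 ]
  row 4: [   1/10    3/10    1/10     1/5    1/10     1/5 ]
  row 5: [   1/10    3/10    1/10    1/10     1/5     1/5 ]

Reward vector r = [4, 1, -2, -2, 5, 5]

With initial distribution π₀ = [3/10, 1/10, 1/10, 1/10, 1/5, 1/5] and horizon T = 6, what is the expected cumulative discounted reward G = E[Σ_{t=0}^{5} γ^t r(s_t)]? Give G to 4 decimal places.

t=0: π = [0.3000, 0.1000, 0.1000, 0.1000, 0.2000, 0.2000], E[r] = 2.9000, γ^t·E[r] = 2.900000, running G = 2.900000
t=1: π = [0.1300, 0.2100, 0.1400, 0.1700, 0.1700, 0.1800], E[r] = 1.8600, γ^t·E[r] = 1.302000, running G = 4.202000
t=2: π = [0.1490, 0.2260, 0.1270, 0.1640, 0.1650, 0.1690], E[r] = 1.9100, γ^t·E[r] = 0.935900, running G = 5.137900
t=3: π = [0.1480, 0.2247, 0.1276, 0.1642, 0.1646, 0.1709], E[r] = 1.9106, γ^t·E[r] = 0.655336, running G = 5.793236
t=4: π = [0.1480, 0.2248, 0.1276, 0.1641, 0.1647, 0.1708], E[r] = 1.9112, γ^t·E[r] = 0.458877, running G = 6.252113
t=5: π = [0.1480, 0.2248, 0.1276, 0.1641, 0.1647, 0.1708], E[r] = 1.9112, γ^t·E[r] = 0.321211, running G = 6.573324

G = 6.5733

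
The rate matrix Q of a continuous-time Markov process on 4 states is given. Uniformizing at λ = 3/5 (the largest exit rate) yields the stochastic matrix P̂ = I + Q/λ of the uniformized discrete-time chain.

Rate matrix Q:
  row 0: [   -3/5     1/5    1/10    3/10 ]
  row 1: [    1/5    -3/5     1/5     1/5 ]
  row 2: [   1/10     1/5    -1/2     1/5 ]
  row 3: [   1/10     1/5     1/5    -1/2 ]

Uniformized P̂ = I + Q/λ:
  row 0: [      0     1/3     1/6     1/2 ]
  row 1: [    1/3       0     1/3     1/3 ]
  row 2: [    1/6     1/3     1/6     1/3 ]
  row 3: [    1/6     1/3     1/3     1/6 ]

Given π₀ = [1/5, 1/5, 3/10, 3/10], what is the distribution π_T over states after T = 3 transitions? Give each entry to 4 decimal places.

t=0: π = [0.2000, 0.2000, 0.3000, 0.3000]
t=1: π = [0.1667, 0.2667, 0.2500, 0.3167]
t=2: π = [0.1833, 0.2444, 0.2639, 0.3083]
t=3: π = [0.1769, 0.2519, 0.2588, 0.3125]

π = [0.1769, 0.2519, 0.2588, 0.3125]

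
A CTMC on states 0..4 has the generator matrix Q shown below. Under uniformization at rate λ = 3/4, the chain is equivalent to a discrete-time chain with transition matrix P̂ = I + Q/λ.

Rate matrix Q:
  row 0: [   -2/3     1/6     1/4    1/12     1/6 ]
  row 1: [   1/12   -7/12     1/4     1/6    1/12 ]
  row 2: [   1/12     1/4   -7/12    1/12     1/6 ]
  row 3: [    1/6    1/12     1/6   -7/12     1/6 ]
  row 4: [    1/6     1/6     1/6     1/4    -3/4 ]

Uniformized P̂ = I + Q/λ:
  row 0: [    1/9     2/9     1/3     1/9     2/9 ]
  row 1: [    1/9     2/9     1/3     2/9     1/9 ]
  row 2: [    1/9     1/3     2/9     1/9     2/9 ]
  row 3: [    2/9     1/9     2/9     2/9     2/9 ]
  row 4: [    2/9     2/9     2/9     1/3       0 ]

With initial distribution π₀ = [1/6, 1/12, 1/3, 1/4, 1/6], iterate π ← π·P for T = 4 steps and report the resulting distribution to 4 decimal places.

π = [0.1506, 0.2301, 0.2645, 0.1941, 0.1607]

t=0: π = [0.1667, 0.0833, 0.3333, 0.2500, 0.1667]
t=1: π = [0.1574, 0.2315, 0.2500, 0.1852, 0.1759]
t=2: π = [0.1512, 0.2294, 0.2654, 0.1965, 0.1574]
t=3: π = [0.1504, 0.2299, 0.2645, 0.1934, 0.1618]
t=4: π = [0.1506, 0.2301, 0.2645, 0.1941, 0.1607]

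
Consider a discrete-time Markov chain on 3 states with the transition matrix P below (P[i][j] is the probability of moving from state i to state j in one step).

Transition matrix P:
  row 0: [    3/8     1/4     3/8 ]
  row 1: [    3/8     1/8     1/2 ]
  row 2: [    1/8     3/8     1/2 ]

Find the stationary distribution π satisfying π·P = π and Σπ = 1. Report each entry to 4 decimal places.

Balance equations π_j = Σ_i π_i·P[i][j]:
  π_0 = 3/8·π_0 + 3/8·π_1 + 1/8·π_2
  π_1 = 1/4·π_0 + 1/8·π_1 + 3/8·π_2
  normalize: π_0 + π_1 + π_2 = 1
Solving the linear system gives exactly π = [8/31, 17/62, 29/62].

π = [0.2581, 0.2742, 0.4677]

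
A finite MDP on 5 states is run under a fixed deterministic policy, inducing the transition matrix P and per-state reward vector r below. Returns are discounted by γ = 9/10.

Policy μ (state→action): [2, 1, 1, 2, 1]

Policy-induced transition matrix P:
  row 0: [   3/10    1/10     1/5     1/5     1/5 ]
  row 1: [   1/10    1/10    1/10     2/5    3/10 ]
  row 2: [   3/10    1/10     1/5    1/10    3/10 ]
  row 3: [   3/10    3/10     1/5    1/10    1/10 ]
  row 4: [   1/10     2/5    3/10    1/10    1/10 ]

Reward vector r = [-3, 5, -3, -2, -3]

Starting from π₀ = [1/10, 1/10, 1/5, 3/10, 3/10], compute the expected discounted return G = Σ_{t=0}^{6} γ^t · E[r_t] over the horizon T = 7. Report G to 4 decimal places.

G = -6.8782

t=0: π = [0.1000, 0.1000, 0.2000, 0.3000, 0.3000], E[r] = -1.9000, γ^t·E[r] = -1.900000, running G = -1.900000
t=1: π = [0.2200, 0.2500, 0.2200, 0.1400, 0.1700], E[r] = -0.8600, γ^t·E[r] = -0.774000, running G = -2.674000
t=2: π = [0.2160, 0.1790, 0.1920, 0.1970, 0.2160], E[r] = -1.3710, γ^t·E[r] = -1.110510, running G = -3.784510
t=3: π = [0.2210, 0.2042, 0.2037, 0.1753, 0.1958], E[r] = -1.1911, γ^t·E[r] = -0.868312, running G = -4.652822
t=4: π = [0.2200, 0.1938, 0.1992, 0.1834, 0.2037], E[r] = -1.2662, γ^t·E[r] = -0.830780, running G = -5.483602
t=5: π = [0.2205, 0.1978, 0.2010, 0.1801, 0.2006], E[r] = -1.2377, γ^t·E[r] = -0.730821, running G = -6.214423
t=6: π = [0.2203, 0.1962, 0.2003, 0.1814, 0.2018], E[r] = -1.2490, γ^t·E[r] = -0.663755, running G = -6.878178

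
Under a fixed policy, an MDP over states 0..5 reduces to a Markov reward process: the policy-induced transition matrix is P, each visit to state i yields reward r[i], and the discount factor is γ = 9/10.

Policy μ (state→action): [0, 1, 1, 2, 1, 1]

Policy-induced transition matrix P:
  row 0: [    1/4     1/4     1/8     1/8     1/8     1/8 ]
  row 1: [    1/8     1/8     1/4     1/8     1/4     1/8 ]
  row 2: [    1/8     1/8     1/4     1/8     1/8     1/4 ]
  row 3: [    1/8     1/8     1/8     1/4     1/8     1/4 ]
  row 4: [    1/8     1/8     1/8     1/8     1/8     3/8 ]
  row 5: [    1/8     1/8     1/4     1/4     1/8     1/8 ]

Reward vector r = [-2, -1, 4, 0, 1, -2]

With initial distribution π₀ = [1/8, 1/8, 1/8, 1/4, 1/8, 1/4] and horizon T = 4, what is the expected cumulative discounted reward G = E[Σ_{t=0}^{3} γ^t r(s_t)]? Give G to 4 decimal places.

t=0: π = [0.1250, 0.1250, 0.1250, 0.2500, 0.1250, 0.2500], E[r] = -0.2500, γ^t·E[r] = -0.250000, running G = -0.250000
t=1: π = [0.1406, 0.1406, 0.1875, 0.1875, 0.1406, 0.2031], E[r] = 0.0625, γ^t·E[r] = 0.056250, running G = -0.193750
t=2: π = [0.1426, 0.1426, 0.1914, 0.1738, 0.1426, 0.2070], E[r] = 0.0664, γ^t·E[r] = 0.053789, running G = -0.139961
t=3: π = [0.1428, 0.1428, 0.1926, 0.1726, 0.1428, 0.2063], E[r] = 0.0723, γ^t·E[r] = 0.052682, running G = -0.087279

G = -0.0873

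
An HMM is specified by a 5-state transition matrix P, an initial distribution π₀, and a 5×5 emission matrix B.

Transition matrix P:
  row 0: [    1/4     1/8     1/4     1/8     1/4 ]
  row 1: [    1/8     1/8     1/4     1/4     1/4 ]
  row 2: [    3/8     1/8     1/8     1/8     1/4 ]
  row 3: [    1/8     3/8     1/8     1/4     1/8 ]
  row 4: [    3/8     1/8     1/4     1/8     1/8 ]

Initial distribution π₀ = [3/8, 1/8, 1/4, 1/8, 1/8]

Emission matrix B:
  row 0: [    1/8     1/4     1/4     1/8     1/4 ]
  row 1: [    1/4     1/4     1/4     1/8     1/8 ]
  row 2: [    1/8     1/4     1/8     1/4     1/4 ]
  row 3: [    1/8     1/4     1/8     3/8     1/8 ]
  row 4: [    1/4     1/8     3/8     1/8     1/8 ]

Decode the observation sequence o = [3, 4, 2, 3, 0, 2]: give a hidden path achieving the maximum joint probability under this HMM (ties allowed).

path = [2, 0, 4, 3, 1, 4]

t=0: δ = [4.688e-02, 1.562e-02, 6.250e-02, 4.688e-02, 1.562e-02]  (obs o_0=3)
t=1: δ = [5.859e-03, 2.197e-03, 2.930e-03, 1.465e-03, 1.953e-03]  ψ = [2, 3, 0, 3, 2]  (obs o_1=4)
t=2: δ = [3.662e-04, 1.831e-04, 1.831e-04, 9.155e-05, 5.493e-04]  ψ = [0, 0, 0, 0, 0]  (obs o_2=2)
t=3: δ = [2.575e-05, 8.583e-06, 3.433e-05, 2.575e-05, 1.144e-05]  ψ = [4, 4, 4, 4, 0]  (obs o_3=3)
t=4: δ = [1.609e-06, 2.414e-06, 8.047e-07, 8.047e-07, 2.146e-06]  ψ = [2, 3, 0, 3, 2]  (obs o_4=0)
t=5: δ = [2.012e-07, 7.544e-08, 7.544e-08, 7.544e-08, 2.263e-07]  ψ = [4, 1, 1, 1, 1]  (obs o_5=2)
backtrack: best end state = 4; path = [2, 0, 4, 3, 1, 4]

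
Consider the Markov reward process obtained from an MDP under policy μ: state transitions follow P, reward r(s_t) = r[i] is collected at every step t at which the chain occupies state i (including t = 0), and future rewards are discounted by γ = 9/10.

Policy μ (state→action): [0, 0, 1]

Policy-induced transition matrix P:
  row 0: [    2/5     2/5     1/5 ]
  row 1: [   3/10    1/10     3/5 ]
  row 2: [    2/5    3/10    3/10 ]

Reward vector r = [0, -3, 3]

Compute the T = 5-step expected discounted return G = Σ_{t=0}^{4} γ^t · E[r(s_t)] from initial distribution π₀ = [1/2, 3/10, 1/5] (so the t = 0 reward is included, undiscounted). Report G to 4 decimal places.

G = 0.2807

t=0: π = [0.5000, 0.3000, 0.2000], E[r] = -0.3000, γ^t·E[r] = -0.300000, running G = -0.300000
t=1: π = [0.3700, 0.2900, 0.3400], E[r] = 0.1500, γ^t·E[r] = 0.135000, running G = -0.165000
t=2: π = [0.3710, 0.2790, 0.3500], E[r] = 0.2130, γ^t·E[r] = 0.172530, running G = 0.007530
t=3: π = [0.3721, 0.2813, 0.3466], E[r] = 0.1959, γ^t·E[r] = 0.142811, running G = 0.150341
t=4: π = [0.3719, 0.2810, 0.3472], E[r] = 0.1987, γ^t·E[r] = 0.130361, running G = 0.280702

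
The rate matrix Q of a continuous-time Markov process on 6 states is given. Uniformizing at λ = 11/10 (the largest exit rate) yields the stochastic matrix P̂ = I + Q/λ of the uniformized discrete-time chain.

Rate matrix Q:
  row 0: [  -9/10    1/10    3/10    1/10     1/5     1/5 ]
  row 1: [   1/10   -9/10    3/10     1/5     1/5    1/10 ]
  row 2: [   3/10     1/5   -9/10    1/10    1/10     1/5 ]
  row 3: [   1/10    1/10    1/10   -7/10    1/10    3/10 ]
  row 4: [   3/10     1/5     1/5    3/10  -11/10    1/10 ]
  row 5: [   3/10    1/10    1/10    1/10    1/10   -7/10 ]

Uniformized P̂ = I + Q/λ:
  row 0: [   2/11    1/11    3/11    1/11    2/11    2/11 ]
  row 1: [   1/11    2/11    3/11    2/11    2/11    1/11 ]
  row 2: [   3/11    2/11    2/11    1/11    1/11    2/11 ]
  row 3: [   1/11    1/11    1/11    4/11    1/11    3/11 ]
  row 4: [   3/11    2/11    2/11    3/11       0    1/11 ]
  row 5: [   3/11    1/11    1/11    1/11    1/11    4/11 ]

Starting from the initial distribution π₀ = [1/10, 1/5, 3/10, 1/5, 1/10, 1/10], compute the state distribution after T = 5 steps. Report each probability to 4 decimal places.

t=0: π = [0.1000, 0.2000, 0.3000, 0.2000, 0.1000, 0.1000]
t=1: π = [0.1909, 0.1455, 0.1818, 0.1818, 0.1091, 0.1909]
t=2: π = [0.1959, 0.1306, 0.1785, 0.1736, 0.1116, 0.2099]
t=3: π = [0.1996, 0.1292, 0.1766, 0.1704, 0.1104, 0.2137]
t=4: π = [0.2001, 0.1287, 0.1768, 0.1692, 0.1108, 0.2144]
t=5: π = [0.2004, 0.1288, 0.1768, 0.1689, 0.1107, 0.2144]

π = [0.2004, 0.1288, 0.1768, 0.1689, 0.1107, 0.2144]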